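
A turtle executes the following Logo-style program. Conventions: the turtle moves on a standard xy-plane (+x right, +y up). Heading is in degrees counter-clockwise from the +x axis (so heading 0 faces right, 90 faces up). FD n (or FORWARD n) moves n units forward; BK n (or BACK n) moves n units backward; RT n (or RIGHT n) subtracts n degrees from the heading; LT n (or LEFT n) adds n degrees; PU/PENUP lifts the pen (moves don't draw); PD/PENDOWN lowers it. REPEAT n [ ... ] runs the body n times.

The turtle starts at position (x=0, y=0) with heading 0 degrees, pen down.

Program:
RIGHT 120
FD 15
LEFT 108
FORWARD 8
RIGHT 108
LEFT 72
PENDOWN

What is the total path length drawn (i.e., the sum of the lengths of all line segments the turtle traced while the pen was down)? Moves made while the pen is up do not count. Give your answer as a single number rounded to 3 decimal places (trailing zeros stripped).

Executing turtle program step by step:
Start: pos=(0,0), heading=0, pen down
RT 120: heading 0 -> 240
FD 15: (0,0) -> (-7.5,-12.99) [heading=240, draw]
LT 108: heading 240 -> 348
FD 8: (-7.5,-12.99) -> (0.325,-14.654) [heading=348, draw]
RT 108: heading 348 -> 240
LT 72: heading 240 -> 312
PD: pen down
Final: pos=(0.325,-14.654), heading=312, 2 segment(s) drawn

Segment lengths:
  seg 1: (0,0) -> (-7.5,-12.99), length = 15
  seg 2: (-7.5,-12.99) -> (0.325,-14.654), length = 8
Total = 23

Answer: 23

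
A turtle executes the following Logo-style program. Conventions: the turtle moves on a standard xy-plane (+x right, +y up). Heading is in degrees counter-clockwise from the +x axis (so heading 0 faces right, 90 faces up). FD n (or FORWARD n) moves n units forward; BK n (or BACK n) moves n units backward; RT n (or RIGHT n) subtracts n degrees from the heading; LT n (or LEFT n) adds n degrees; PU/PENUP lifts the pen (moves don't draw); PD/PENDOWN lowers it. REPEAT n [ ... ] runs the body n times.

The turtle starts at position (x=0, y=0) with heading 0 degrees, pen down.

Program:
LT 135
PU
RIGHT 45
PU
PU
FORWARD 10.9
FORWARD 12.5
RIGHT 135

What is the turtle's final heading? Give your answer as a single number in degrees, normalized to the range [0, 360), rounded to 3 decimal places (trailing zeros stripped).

Executing turtle program step by step:
Start: pos=(0,0), heading=0, pen down
LT 135: heading 0 -> 135
PU: pen up
RT 45: heading 135 -> 90
PU: pen up
PU: pen up
FD 10.9: (0,0) -> (0,10.9) [heading=90, move]
FD 12.5: (0,10.9) -> (0,23.4) [heading=90, move]
RT 135: heading 90 -> 315
Final: pos=(0,23.4), heading=315, 0 segment(s) drawn

Answer: 315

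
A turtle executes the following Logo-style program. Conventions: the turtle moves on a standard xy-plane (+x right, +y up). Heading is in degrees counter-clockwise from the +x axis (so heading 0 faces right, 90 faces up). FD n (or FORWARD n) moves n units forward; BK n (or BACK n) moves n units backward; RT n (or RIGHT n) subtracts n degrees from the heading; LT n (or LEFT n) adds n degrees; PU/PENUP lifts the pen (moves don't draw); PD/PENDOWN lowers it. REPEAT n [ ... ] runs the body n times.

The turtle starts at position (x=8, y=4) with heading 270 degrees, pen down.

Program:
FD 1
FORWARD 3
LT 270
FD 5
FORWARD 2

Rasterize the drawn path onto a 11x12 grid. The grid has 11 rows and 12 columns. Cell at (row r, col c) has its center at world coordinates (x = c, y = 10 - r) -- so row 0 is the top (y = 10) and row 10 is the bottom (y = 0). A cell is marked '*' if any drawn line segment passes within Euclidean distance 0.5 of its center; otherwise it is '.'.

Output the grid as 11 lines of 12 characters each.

Segment 0: (8,4) -> (8,3)
Segment 1: (8,3) -> (8,0)
Segment 2: (8,0) -> (3,0)
Segment 3: (3,0) -> (1,0)

Answer: ............
............
............
............
............
............
........*...
........*...
........*...
........*...
.********...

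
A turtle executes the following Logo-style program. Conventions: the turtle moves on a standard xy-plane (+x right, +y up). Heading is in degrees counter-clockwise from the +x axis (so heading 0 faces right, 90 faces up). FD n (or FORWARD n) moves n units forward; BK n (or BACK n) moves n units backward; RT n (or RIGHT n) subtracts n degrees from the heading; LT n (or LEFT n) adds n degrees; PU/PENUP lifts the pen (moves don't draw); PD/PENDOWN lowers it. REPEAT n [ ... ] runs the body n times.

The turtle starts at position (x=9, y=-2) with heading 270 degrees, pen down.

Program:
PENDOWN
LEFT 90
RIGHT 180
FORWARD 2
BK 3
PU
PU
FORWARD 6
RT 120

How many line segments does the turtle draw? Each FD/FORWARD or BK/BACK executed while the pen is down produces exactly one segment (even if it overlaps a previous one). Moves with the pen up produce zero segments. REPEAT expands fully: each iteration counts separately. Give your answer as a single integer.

Executing turtle program step by step:
Start: pos=(9,-2), heading=270, pen down
PD: pen down
LT 90: heading 270 -> 0
RT 180: heading 0 -> 180
FD 2: (9,-2) -> (7,-2) [heading=180, draw]
BK 3: (7,-2) -> (10,-2) [heading=180, draw]
PU: pen up
PU: pen up
FD 6: (10,-2) -> (4,-2) [heading=180, move]
RT 120: heading 180 -> 60
Final: pos=(4,-2), heading=60, 2 segment(s) drawn
Segments drawn: 2

Answer: 2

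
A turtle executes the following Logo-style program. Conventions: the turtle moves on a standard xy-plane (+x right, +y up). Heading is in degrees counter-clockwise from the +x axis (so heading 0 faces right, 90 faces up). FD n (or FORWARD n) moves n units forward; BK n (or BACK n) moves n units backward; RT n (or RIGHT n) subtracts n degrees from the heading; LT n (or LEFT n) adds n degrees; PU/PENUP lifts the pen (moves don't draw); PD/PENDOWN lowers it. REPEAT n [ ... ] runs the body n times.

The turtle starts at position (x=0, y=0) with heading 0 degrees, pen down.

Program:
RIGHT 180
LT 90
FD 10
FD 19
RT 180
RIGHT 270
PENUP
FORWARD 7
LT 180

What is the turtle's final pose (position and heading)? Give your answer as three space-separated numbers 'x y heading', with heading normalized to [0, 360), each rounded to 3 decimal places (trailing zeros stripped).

Answer: -7 -29 0

Derivation:
Executing turtle program step by step:
Start: pos=(0,0), heading=0, pen down
RT 180: heading 0 -> 180
LT 90: heading 180 -> 270
FD 10: (0,0) -> (0,-10) [heading=270, draw]
FD 19: (0,-10) -> (0,-29) [heading=270, draw]
RT 180: heading 270 -> 90
RT 270: heading 90 -> 180
PU: pen up
FD 7: (0,-29) -> (-7,-29) [heading=180, move]
LT 180: heading 180 -> 0
Final: pos=(-7,-29), heading=0, 2 segment(s) drawn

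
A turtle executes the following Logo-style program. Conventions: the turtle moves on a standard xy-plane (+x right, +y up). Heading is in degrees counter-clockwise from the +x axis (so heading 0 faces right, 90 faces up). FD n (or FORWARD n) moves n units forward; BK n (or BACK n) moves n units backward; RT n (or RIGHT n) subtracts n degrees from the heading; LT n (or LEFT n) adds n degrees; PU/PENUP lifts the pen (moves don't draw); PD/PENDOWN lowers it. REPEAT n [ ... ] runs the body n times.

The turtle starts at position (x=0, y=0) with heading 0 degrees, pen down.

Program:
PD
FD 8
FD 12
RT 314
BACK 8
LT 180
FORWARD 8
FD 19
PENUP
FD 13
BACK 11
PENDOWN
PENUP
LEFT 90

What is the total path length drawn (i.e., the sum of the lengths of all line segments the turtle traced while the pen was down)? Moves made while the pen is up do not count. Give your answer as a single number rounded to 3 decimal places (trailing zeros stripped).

Executing turtle program step by step:
Start: pos=(0,0), heading=0, pen down
PD: pen down
FD 8: (0,0) -> (8,0) [heading=0, draw]
FD 12: (8,0) -> (20,0) [heading=0, draw]
RT 314: heading 0 -> 46
BK 8: (20,0) -> (14.443,-5.755) [heading=46, draw]
LT 180: heading 46 -> 226
FD 8: (14.443,-5.755) -> (8.885,-11.509) [heading=226, draw]
FD 19: (8.885,-11.509) -> (-4.313,-25.177) [heading=226, draw]
PU: pen up
FD 13: (-4.313,-25.177) -> (-13.344,-34.528) [heading=226, move]
BK 11: (-13.344,-34.528) -> (-5.702,-26.616) [heading=226, move]
PD: pen down
PU: pen up
LT 90: heading 226 -> 316
Final: pos=(-5.702,-26.616), heading=316, 5 segment(s) drawn

Segment lengths:
  seg 1: (0,0) -> (8,0), length = 8
  seg 2: (8,0) -> (20,0), length = 12
  seg 3: (20,0) -> (14.443,-5.755), length = 8
  seg 4: (14.443,-5.755) -> (8.885,-11.509), length = 8
  seg 5: (8.885,-11.509) -> (-4.313,-25.177), length = 19
Total = 55

Answer: 55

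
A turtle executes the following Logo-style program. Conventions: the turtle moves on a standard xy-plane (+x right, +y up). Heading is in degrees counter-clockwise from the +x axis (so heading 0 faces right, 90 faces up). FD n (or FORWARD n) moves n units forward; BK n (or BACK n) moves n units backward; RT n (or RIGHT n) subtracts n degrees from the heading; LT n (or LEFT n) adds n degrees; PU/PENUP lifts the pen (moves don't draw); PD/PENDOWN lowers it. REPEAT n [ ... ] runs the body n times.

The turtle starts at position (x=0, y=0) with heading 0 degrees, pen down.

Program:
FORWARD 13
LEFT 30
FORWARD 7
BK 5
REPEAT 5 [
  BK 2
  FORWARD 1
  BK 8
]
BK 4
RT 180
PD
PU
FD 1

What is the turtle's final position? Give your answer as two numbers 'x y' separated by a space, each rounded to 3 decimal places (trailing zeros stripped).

Answer: -28.569 -24

Derivation:
Executing turtle program step by step:
Start: pos=(0,0), heading=0, pen down
FD 13: (0,0) -> (13,0) [heading=0, draw]
LT 30: heading 0 -> 30
FD 7: (13,0) -> (19.062,3.5) [heading=30, draw]
BK 5: (19.062,3.5) -> (14.732,1) [heading=30, draw]
REPEAT 5 [
  -- iteration 1/5 --
  BK 2: (14.732,1) -> (13,0) [heading=30, draw]
  FD 1: (13,0) -> (13.866,0.5) [heading=30, draw]
  BK 8: (13.866,0.5) -> (6.938,-3.5) [heading=30, draw]
  -- iteration 2/5 --
  BK 2: (6.938,-3.5) -> (5.206,-4.5) [heading=30, draw]
  FD 1: (5.206,-4.5) -> (6.072,-4) [heading=30, draw]
  BK 8: (6.072,-4) -> (-0.856,-8) [heading=30, draw]
  -- iteration 3/5 --
  BK 2: (-0.856,-8) -> (-2.588,-9) [heading=30, draw]
  FD 1: (-2.588,-9) -> (-1.722,-8.5) [heading=30, draw]
  BK 8: (-1.722,-8.5) -> (-8.651,-12.5) [heading=30, draw]
  -- iteration 4/5 --
  BK 2: (-8.651,-12.5) -> (-10.383,-13.5) [heading=30, draw]
  FD 1: (-10.383,-13.5) -> (-9.517,-13) [heading=30, draw]
  BK 8: (-9.517,-13) -> (-16.445,-17) [heading=30, draw]
  -- iteration 5/5 --
  BK 2: (-16.445,-17) -> (-18.177,-18) [heading=30, draw]
  FD 1: (-18.177,-18) -> (-17.311,-17.5) [heading=30, draw]
  BK 8: (-17.311,-17.5) -> (-24.239,-21.5) [heading=30, draw]
]
BK 4: (-24.239,-21.5) -> (-27.703,-23.5) [heading=30, draw]
RT 180: heading 30 -> 210
PD: pen down
PU: pen up
FD 1: (-27.703,-23.5) -> (-28.569,-24) [heading=210, move]
Final: pos=(-28.569,-24), heading=210, 19 segment(s) drawn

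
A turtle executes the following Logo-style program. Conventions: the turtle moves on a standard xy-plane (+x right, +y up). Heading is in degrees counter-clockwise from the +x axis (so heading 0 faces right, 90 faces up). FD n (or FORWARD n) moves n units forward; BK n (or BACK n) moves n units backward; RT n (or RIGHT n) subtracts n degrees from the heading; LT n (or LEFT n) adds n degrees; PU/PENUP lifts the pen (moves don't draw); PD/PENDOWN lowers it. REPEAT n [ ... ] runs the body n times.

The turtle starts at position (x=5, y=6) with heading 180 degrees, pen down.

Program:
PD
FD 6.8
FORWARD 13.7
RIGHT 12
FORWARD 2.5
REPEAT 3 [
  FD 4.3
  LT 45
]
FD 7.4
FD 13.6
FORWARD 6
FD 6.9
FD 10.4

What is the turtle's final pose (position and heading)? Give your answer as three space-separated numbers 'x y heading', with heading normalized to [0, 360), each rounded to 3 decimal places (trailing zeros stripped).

Executing turtle program step by step:
Start: pos=(5,6), heading=180, pen down
PD: pen down
FD 6.8: (5,6) -> (-1.8,6) [heading=180, draw]
FD 13.7: (-1.8,6) -> (-15.5,6) [heading=180, draw]
RT 12: heading 180 -> 168
FD 2.5: (-15.5,6) -> (-17.945,6.52) [heading=168, draw]
REPEAT 3 [
  -- iteration 1/3 --
  FD 4.3: (-17.945,6.52) -> (-22.151,7.414) [heading=168, draw]
  LT 45: heading 168 -> 213
  -- iteration 2/3 --
  FD 4.3: (-22.151,7.414) -> (-25.758,5.072) [heading=213, draw]
  LT 45: heading 213 -> 258
  -- iteration 3/3 --
  FD 4.3: (-25.758,5.072) -> (-26.652,0.866) [heading=258, draw]
  LT 45: heading 258 -> 303
]
FD 7.4: (-26.652,0.866) -> (-22.621,-5.34) [heading=303, draw]
FD 13.6: (-22.621,-5.34) -> (-15.214,-16.746) [heading=303, draw]
FD 6: (-15.214,-16.746) -> (-11.946,-21.778) [heading=303, draw]
FD 6.9: (-11.946,-21.778) -> (-8.188,-27.565) [heading=303, draw]
FD 10.4: (-8.188,-27.565) -> (-2.524,-36.287) [heading=303, draw]
Final: pos=(-2.524,-36.287), heading=303, 11 segment(s) drawn

Answer: -2.524 -36.287 303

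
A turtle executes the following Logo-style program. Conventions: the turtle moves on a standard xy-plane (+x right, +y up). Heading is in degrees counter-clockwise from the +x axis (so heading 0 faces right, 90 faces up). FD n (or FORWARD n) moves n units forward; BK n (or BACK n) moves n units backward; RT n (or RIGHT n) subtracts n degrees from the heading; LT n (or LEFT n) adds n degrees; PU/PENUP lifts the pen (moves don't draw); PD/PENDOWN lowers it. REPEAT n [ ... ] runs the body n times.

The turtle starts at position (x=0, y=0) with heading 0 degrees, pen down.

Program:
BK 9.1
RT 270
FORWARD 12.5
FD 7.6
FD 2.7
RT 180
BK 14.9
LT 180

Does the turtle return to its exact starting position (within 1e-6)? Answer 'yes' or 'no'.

Executing turtle program step by step:
Start: pos=(0,0), heading=0, pen down
BK 9.1: (0,0) -> (-9.1,0) [heading=0, draw]
RT 270: heading 0 -> 90
FD 12.5: (-9.1,0) -> (-9.1,12.5) [heading=90, draw]
FD 7.6: (-9.1,12.5) -> (-9.1,20.1) [heading=90, draw]
FD 2.7: (-9.1,20.1) -> (-9.1,22.8) [heading=90, draw]
RT 180: heading 90 -> 270
BK 14.9: (-9.1,22.8) -> (-9.1,37.7) [heading=270, draw]
LT 180: heading 270 -> 90
Final: pos=(-9.1,37.7), heading=90, 5 segment(s) drawn

Start position: (0, 0)
Final position: (-9.1, 37.7)
Distance = 38.783; >= 1e-6 -> NOT closed

Answer: no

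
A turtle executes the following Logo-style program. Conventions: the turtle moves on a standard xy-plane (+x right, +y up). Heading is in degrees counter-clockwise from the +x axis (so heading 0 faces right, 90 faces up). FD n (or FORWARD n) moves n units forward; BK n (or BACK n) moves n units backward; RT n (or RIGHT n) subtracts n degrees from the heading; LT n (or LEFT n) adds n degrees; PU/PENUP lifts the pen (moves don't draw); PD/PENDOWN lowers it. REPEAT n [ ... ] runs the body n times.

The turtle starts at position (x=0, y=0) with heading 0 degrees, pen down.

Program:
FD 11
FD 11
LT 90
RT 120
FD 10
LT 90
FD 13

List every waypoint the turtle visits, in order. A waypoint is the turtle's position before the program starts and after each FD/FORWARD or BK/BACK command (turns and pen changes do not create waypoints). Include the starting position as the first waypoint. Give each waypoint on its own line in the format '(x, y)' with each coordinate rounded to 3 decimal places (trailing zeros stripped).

Answer: (0, 0)
(11, 0)
(22, 0)
(30.66, -5)
(37.16, 6.258)

Derivation:
Executing turtle program step by step:
Start: pos=(0,0), heading=0, pen down
FD 11: (0,0) -> (11,0) [heading=0, draw]
FD 11: (11,0) -> (22,0) [heading=0, draw]
LT 90: heading 0 -> 90
RT 120: heading 90 -> 330
FD 10: (22,0) -> (30.66,-5) [heading=330, draw]
LT 90: heading 330 -> 60
FD 13: (30.66,-5) -> (37.16,6.258) [heading=60, draw]
Final: pos=(37.16,6.258), heading=60, 4 segment(s) drawn
Waypoints (5 total):
(0, 0)
(11, 0)
(22, 0)
(30.66, -5)
(37.16, 6.258)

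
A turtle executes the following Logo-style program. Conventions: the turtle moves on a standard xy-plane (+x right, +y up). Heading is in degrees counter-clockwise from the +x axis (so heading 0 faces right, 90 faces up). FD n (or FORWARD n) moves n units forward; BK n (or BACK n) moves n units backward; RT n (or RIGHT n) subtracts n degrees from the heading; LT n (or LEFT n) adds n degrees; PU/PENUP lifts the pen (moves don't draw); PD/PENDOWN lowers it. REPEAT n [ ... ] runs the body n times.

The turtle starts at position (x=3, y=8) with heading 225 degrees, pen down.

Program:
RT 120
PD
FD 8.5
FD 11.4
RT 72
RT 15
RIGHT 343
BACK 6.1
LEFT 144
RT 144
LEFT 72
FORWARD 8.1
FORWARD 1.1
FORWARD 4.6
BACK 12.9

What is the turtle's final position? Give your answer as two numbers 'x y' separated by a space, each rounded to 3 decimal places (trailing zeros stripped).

Executing turtle program step by step:
Start: pos=(3,8), heading=225, pen down
RT 120: heading 225 -> 105
PD: pen down
FD 8.5: (3,8) -> (0.8,16.21) [heading=105, draw]
FD 11.4: (0.8,16.21) -> (-2.15,27.222) [heading=105, draw]
RT 72: heading 105 -> 33
RT 15: heading 33 -> 18
RT 343: heading 18 -> 35
BK 6.1: (-2.15,27.222) -> (-7.147,23.723) [heading=35, draw]
LT 144: heading 35 -> 179
RT 144: heading 179 -> 35
LT 72: heading 35 -> 107
FD 8.1: (-7.147,23.723) -> (-9.516,31.469) [heading=107, draw]
FD 1.1: (-9.516,31.469) -> (-9.837,32.521) [heading=107, draw]
FD 4.6: (-9.837,32.521) -> (-11.182,36.92) [heading=107, draw]
BK 12.9: (-11.182,36.92) -> (-7.41,24.584) [heading=107, draw]
Final: pos=(-7.41,24.584), heading=107, 7 segment(s) drawn

Answer: -7.41 24.584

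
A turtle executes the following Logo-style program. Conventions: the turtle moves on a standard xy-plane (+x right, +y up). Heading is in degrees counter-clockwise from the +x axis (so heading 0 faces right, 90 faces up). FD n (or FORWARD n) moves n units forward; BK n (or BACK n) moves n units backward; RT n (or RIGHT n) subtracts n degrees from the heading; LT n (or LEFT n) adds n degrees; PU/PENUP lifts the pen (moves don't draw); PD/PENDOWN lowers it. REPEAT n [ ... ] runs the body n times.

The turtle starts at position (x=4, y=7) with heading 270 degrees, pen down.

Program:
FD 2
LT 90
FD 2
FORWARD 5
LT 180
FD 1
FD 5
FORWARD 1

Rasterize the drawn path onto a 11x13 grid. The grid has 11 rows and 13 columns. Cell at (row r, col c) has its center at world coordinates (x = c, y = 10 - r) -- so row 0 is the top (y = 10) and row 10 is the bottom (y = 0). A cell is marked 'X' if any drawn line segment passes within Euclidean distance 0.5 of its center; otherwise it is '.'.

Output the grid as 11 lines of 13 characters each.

Segment 0: (4,7) -> (4,5)
Segment 1: (4,5) -> (6,5)
Segment 2: (6,5) -> (11,5)
Segment 3: (11,5) -> (10,5)
Segment 4: (10,5) -> (5,5)
Segment 5: (5,5) -> (4,5)

Answer: .............
.............
.............
....X........
....X........
....XXXXXXXX.
.............
.............
.............
.............
.............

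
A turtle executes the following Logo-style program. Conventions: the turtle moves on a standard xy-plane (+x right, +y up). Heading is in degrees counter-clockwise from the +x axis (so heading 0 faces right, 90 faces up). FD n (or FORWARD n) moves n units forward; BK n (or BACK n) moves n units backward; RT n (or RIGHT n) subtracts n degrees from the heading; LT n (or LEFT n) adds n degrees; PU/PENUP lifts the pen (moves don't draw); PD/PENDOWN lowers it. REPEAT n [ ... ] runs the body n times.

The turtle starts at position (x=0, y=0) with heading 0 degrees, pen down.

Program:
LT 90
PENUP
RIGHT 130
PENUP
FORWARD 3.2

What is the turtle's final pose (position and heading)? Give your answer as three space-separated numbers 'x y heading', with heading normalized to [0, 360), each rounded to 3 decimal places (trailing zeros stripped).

Executing turtle program step by step:
Start: pos=(0,0), heading=0, pen down
LT 90: heading 0 -> 90
PU: pen up
RT 130: heading 90 -> 320
PU: pen up
FD 3.2: (0,0) -> (2.451,-2.057) [heading=320, move]
Final: pos=(2.451,-2.057), heading=320, 0 segment(s) drawn

Answer: 2.451 -2.057 320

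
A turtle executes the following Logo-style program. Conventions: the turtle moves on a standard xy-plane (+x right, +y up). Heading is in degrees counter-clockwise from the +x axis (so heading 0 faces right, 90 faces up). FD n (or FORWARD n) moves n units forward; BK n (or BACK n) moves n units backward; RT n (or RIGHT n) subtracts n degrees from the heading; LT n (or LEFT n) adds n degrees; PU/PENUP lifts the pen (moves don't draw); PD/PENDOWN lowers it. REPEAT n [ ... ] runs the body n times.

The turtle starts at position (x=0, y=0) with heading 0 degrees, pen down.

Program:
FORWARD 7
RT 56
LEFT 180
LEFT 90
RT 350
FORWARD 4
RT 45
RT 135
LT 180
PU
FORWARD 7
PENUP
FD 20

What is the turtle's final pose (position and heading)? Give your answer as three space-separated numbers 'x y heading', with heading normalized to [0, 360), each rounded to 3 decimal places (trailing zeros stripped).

Executing turtle program step by step:
Start: pos=(0,0), heading=0, pen down
FD 7: (0,0) -> (7,0) [heading=0, draw]
RT 56: heading 0 -> 304
LT 180: heading 304 -> 124
LT 90: heading 124 -> 214
RT 350: heading 214 -> 224
FD 4: (7,0) -> (4.123,-2.779) [heading=224, draw]
RT 45: heading 224 -> 179
RT 135: heading 179 -> 44
LT 180: heading 44 -> 224
PU: pen up
FD 7: (4.123,-2.779) -> (-0.913,-7.641) [heading=224, move]
PU: pen up
FD 20: (-0.913,-7.641) -> (-15.3,-21.534) [heading=224, move]
Final: pos=(-15.3,-21.534), heading=224, 2 segment(s) drawn

Answer: -15.3 -21.534 224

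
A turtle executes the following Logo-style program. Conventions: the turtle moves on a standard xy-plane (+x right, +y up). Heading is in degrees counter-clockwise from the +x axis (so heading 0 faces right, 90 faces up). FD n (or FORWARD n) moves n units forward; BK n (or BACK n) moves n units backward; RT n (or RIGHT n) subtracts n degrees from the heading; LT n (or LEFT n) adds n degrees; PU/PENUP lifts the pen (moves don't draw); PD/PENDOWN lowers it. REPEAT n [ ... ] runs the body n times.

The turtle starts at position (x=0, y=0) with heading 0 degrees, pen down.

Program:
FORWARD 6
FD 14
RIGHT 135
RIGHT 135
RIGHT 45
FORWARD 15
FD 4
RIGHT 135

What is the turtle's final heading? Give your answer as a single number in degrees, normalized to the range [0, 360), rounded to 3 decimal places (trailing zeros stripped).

Answer: 270

Derivation:
Executing turtle program step by step:
Start: pos=(0,0), heading=0, pen down
FD 6: (0,0) -> (6,0) [heading=0, draw]
FD 14: (6,0) -> (20,0) [heading=0, draw]
RT 135: heading 0 -> 225
RT 135: heading 225 -> 90
RT 45: heading 90 -> 45
FD 15: (20,0) -> (30.607,10.607) [heading=45, draw]
FD 4: (30.607,10.607) -> (33.435,13.435) [heading=45, draw]
RT 135: heading 45 -> 270
Final: pos=(33.435,13.435), heading=270, 4 segment(s) drawn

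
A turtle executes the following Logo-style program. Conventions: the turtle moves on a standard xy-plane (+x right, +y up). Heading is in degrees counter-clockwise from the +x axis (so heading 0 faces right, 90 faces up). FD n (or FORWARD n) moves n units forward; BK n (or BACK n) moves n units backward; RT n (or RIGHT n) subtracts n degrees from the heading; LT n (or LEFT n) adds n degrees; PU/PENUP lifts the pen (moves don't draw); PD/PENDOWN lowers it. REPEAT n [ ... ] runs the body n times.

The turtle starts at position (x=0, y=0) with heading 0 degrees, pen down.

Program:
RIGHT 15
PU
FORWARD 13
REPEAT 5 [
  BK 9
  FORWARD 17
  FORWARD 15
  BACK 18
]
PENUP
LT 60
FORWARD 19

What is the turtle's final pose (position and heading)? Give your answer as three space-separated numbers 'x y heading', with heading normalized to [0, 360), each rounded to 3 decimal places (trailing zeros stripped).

Answer: 50.14 3.6 45

Derivation:
Executing turtle program step by step:
Start: pos=(0,0), heading=0, pen down
RT 15: heading 0 -> 345
PU: pen up
FD 13: (0,0) -> (12.557,-3.365) [heading=345, move]
REPEAT 5 [
  -- iteration 1/5 --
  BK 9: (12.557,-3.365) -> (3.864,-1.035) [heading=345, move]
  FD 17: (3.864,-1.035) -> (20.284,-5.435) [heading=345, move]
  FD 15: (20.284,-5.435) -> (34.773,-9.317) [heading=345, move]
  BK 18: (34.773,-9.317) -> (17.387,-4.659) [heading=345, move]
  -- iteration 2/5 --
  BK 9: (17.387,-4.659) -> (8.693,-2.329) [heading=345, move]
  FD 17: (8.693,-2.329) -> (25.114,-6.729) [heading=345, move]
  FD 15: (25.114,-6.729) -> (39.603,-10.612) [heading=345, move]
  BK 18: (39.603,-10.612) -> (22.216,-5.953) [heading=345, move]
  -- iteration 3/5 --
  BK 9: (22.216,-5.953) -> (13.523,-3.623) [heading=345, move]
  FD 17: (13.523,-3.623) -> (29.944,-8.023) [heading=345, move]
  FD 15: (29.944,-8.023) -> (44.433,-11.906) [heading=345, move]
  BK 18: (44.433,-11.906) -> (27.046,-7.247) [heading=345, move]
  -- iteration 4/5 --
  BK 9: (27.046,-7.247) -> (18.353,-4.918) [heading=345, move]
  FD 17: (18.353,-4.918) -> (34.773,-9.317) [heading=345, move]
  FD 15: (34.773,-9.317) -> (49.262,-13.2) [heading=345, move]
  BK 18: (49.262,-13.2) -> (31.876,-8.541) [heading=345, move]
  -- iteration 5/5 --
  BK 9: (31.876,-8.541) -> (23.182,-6.212) [heading=345, move]
  FD 17: (23.182,-6.212) -> (39.603,-10.612) [heading=345, move]
  FD 15: (39.603,-10.612) -> (54.092,-14.494) [heading=345, move]
  BK 18: (54.092,-14.494) -> (36.705,-9.835) [heading=345, move]
]
PU: pen up
LT 60: heading 345 -> 45
FD 19: (36.705,-9.835) -> (50.14,3.6) [heading=45, move]
Final: pos=(50.14,3.6), heading=45, 0 segment(s) drawn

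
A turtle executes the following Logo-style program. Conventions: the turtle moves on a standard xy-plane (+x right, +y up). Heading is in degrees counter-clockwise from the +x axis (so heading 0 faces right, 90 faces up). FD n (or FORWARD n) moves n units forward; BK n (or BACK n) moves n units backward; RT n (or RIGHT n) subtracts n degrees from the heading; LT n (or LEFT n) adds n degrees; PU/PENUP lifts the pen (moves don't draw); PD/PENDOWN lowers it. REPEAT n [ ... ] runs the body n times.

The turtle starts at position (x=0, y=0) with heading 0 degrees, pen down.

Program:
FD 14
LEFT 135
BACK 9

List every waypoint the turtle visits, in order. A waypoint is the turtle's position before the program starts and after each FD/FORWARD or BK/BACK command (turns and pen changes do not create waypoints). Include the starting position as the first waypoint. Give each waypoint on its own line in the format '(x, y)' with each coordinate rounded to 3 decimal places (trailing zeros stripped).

Executing turtle program step by step:
Start: pos=(0,0), heading=0, pen down
FD 14: (0,0) -> (14,0) [heading=0, draw]
LT 135: heading 0 -> 135
BK 9: (14,0) -> (20.364,-6.364) [heading=135, draw]
Final: pos=(20.364,-6.364), heading=135, 2 segment(s) drawn
Waypoints (3 total):
(0, 0)
(14, 0)
(20.364, -6.364)

Answer: (0, 0)
(14, 0)
(20.364, -6.364)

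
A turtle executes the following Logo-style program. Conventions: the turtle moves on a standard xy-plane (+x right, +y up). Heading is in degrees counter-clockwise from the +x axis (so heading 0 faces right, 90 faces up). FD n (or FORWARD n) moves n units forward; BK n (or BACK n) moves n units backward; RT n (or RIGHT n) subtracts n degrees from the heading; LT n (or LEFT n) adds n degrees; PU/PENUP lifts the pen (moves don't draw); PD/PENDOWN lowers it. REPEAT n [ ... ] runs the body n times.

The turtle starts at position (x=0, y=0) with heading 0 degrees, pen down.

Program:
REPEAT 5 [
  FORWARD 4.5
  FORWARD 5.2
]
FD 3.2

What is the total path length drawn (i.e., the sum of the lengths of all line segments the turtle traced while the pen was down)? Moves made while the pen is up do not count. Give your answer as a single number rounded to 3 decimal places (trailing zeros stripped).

Executing turtle program step by step:
Start: pos=(0,0), heading=0, pen down
REPEAT 5 [
  -- iteration 1/5 --
  FD 4.5: (0,0) -> (4.5,0) [heading=0, draw]
  FD 5.2: (4.5,0) -> (9.7,0) [heading=0, draw]
  -- iteration 2/5 --
  FD 4.5: (9.7,0) -> (14.2,0) [heading=0, draw]
  FD 5.2: (14.2,0) -> (19.4,0) [heading=0, draw]
  -- iteration 3/5 --
  FD 4.5: (19.4,0) -> (23.9,0) [heading=0, draw]
  FD 5.2: (23.9,0) -> (29.1,0) [heading=0, draw]
  -- iteration 4/5 --
  FD 4.5: (29.1,0) -> (33.6,0) [heading=0, draw]
  FD 5.2: (33.6,0) -> (38.8,0) [heading=0, draw]
  -- iteration 5/5 --
  FD 4.5: (38.8,0) -> (43.3,0) [heading=0, draw]
  FD 5.2: (43.3,0) -> (48.5,0) [heading=0, draw]
]
FD 3.2: (48.5,0) -> (51.7,0) [heading=0, draw]
Final: pos=(51.7,0), heading=0, 11 segment(s) drawn

Segment lengths:
  seg 1: (0,0) -> (4.5,0), length = 4.5
  seg 2: (4.5,0) -> (9.7,0), length = 5.2
  seg 3: (9.7,0) -> (14.2,0), length = 4.5
  seg 4: (14.2,0) -> (19.4,0), length = 5.2
  seg 5: (19.4,0) -> (23.9,0), length = 4.5
  seg 6: (23.9,0) -> (29.1,0), length = 5.2
  seg 7: (29.1,0) -> (33.6,0), length = 4.5
  seg 8: (33.6,0) -> (38.8,0), length = 5.2
  seg 9: (38.8,0) -> (43.3,0), length = 4.5
  seg 10: (43.3,0) -> (48.5,0), length = 5.2
  seg 11: (48.5,0) -> (51.7,0), length = 3.2
Total = 51.7

Answer: 51.7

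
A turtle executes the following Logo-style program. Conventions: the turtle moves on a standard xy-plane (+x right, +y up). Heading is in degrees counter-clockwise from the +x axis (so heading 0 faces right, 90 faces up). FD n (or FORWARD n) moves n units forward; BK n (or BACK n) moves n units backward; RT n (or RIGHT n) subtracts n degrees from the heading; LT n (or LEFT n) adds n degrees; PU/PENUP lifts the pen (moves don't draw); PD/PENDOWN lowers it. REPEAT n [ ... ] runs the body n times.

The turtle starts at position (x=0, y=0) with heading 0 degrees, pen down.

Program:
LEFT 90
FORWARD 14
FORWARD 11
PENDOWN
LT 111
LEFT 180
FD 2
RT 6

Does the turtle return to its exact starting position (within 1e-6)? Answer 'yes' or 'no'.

Answer: no

Derivation:
Executing turtle program step by step:
Start: pos=(0,0), heading=0, pen down
LT 90: heading 0 -> 90
FD 14: (0,0) -> (0,14) [heading=90, draw]
FD 11: (0,14) -> (0,25) [heading=90, draw]
PD: pen down
LT 111: heading 90 -> 201
LT 180: heading 201 -> 21
FD 2: (0,25) -> (1.867,25.717) [heading=21, draw]
RT 6: heading 21 -> 15
Final: pos=(1.867,25.717), heading=15, 3 segment(s) drawn

Start position: (0, 0)
Final position: (1.867, 25.717)
Distance = 25.784; >= 1e-6 -> NOT closed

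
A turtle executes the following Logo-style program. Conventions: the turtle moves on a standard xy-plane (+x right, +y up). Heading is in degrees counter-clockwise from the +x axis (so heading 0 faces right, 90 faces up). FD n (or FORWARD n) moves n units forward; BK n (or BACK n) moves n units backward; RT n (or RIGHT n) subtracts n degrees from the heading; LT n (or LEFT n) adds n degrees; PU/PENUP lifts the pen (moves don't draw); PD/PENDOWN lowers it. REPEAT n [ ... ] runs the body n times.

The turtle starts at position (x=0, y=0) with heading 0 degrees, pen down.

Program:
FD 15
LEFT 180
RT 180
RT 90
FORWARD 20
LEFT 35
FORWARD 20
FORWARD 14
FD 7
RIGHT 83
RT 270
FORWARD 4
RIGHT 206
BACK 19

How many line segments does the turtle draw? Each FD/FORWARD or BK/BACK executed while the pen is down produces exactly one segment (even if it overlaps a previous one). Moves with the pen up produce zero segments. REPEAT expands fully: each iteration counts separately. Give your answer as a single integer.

Executing turtle program step by step:
Start: pos=(0,0), heading=0, pen down
FD 15: (0,0) -> (15,0) [heading=0, draw]
LT 180: heading 0 -> 180
RT 180: heading 180 -> 0
RT 90: heading 0 -> 270
FD 20: (15,0) -> (15,-20) [heading=270, draw]
LT 35: heading 270 -> 305
FD 20: (15,-20) -> (26.472,-36.383) [heading=305, draw]
FD 14: (26.472,-36.383) -> (34.502,-47.851) [heading=305, draw]
FD 7: (34.502,-47.851) -> (38.517,-53.585) [heading=305, draw]
RT 83: heading 305 -> 222
RT 270: heading 222 -> 312
FD 4: (38.517,-53.585) -> (41.193,-56.558) [heading=312, draw]
RT 206: heading 312 -> 106
BK 19: (41.193,-56.558) -> (46.43,-74.822) [heading=106, draw]
Final: pos=(46.43,-74.822), heading=106, 7 segment(s) drawn
Segments drawn: 7

Answer: 7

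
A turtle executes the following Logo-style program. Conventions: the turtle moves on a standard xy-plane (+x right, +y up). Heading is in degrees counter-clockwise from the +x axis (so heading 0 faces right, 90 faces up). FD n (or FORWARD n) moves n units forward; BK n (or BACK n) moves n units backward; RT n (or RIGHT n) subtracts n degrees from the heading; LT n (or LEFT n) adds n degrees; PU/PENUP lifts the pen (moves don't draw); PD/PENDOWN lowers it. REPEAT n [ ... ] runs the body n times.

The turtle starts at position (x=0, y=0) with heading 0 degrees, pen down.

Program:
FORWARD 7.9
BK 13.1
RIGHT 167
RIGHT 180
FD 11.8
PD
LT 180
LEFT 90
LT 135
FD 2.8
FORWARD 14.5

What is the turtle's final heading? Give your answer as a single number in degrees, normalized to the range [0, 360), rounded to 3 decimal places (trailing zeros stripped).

Answer: 58

Derivation:
Executing turtle program step by step:
Start: pos=(0,0), heading=0, pen down
FD 7.9: (0,0) -> (7.9,0) [heading=0, draw]
BK 13.1: (7.9,0) -> (-5.2,0) [heading=0, draw]
RT 167: heading 0 -> 193
RT 180: heading 193 -> 13
FD 11.8: (-5.2,0) -> (6.298,2.654) [heading=13, draw]
PD: pen down
LT 180: heading 13 -> 193
LT 90: heading 193 -> 283
LT 135: heading 283 -> 58
FD 2.8: (6.298,2.654) -> (7.781,5.029) [heading=58, draw]
FD 14.5: (7.781,5.029) -> (15.465,17.326) [heading=58, draw]
Final: pos=(15.465,17.326), heading=58, 5 segment(s) drawn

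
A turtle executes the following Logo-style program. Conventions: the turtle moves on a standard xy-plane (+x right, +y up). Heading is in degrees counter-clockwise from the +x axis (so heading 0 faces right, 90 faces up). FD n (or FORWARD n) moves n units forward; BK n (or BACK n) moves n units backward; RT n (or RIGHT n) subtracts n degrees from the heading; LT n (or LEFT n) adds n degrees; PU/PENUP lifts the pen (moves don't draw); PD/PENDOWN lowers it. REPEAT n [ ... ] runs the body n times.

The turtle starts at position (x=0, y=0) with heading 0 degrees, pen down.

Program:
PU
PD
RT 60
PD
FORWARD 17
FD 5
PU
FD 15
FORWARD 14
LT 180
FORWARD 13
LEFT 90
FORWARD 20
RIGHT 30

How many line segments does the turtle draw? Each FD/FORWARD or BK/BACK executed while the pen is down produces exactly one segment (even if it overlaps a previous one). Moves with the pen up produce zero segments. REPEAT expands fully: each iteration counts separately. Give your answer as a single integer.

Executing turtle program step by step:
Start: pos=(0,0), heading=0, pen down
PU: pen up
PD: pen down
RT 60: heading 0 -> 300
PD: pen down
FD 17: (0,0) -> (8.5,-14.722) [heading=300, draw]
FD 5: (8.5,-14.722) -> (11,-19.053) [heading=300, draw]
PU: pen up
FD 15: (11,-19.053) -> (18.5,-32.043) [heading=300, move]
FD 14: (18.5,-32.043) -> (25.5,-44.167) [heading=300, move]
LT 180: heading 300 -> 120
FD 13: (25.5,-44.167) -> (19,-32.909) [heading=120, move]
LT 90: heading 120 -> 210
FD 20: (19,-32.909) -> (1.679,-42.909) [heading=210, move]
RT 30: heading 210 -> 180
Final: pos=(1.679,-42.909), heading=180, 2 segment(s) drawn
Segments drawn: 2

Answer: 2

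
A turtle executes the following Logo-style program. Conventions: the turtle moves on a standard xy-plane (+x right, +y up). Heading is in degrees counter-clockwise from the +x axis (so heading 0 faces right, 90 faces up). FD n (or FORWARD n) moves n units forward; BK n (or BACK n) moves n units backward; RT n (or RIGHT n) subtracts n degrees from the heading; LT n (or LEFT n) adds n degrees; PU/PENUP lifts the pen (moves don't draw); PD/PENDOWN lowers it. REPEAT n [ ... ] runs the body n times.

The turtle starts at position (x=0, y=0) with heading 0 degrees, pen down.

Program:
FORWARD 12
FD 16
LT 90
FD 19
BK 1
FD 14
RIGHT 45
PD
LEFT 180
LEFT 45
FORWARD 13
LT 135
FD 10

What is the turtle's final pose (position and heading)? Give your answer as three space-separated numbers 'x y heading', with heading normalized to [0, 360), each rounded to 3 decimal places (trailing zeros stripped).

Answer: 35.071 26.071 45

Derivation:
Executing turtle program step by step:
Start: pos=(0,0), heading=0, pen down
FD 12: (0,0) -> (12,0) [heading=0, draw]
FD 16: (12,0) -> (28,0) [heading=0, draw]
LT 90: heading 0 -> 90
FD 19: (28,0) -> (28,19) [heading=90, draw]
BK 1: (28,19) -> (28,18) [heading=90, draw]
FD 14: (28,18) -> (28,32) [heading=90, draw]
RT 45: heading 90 -> 45
PD: pen down
LT 180: heading 45 -> 225
LT 45: heading 225 -> 270
FD 13: (28,32) -> (28,19) [heading=270, draw]
LT 135: heading 270 -> 45
FD 10: (28,19) -> (35.071,26.071) [heading=45, draw]
Final: pos=(35.071,26.071), heading=45, 7 segment(s) drawn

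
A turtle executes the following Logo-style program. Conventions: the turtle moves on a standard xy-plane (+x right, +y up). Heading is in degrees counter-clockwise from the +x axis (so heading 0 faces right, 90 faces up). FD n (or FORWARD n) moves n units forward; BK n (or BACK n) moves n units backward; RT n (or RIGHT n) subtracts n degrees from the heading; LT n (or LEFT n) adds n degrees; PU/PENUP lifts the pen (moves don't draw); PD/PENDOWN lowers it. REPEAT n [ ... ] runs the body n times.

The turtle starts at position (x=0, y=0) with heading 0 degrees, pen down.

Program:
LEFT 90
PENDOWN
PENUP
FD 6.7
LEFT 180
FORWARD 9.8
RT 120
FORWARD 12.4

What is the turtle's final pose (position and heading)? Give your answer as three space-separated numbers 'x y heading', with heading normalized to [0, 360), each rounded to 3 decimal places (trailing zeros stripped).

Answer: -10.739 3.1 150

Derivation:
Executing turtle program step by step:
Start: pos=(0,0), heading=0, pen down
LT 90: heading 0 -> 90
PD: pen down
PU: pen up
FD 6.7: (0,0) -> (0,6.7) [heading=90, move]
LT 180: heading 90 -> 270
FD 9.8: (0,6.7) -> (0,-3.1) [heading=270, move]
RT 120: heading 270 -> 150
FD 12.4: (0,-3.1) -> (-10.739,3.1) [heading=150, move]
Final: pos=(-10.739,3.1), heading=150, 0 segment(s) drawn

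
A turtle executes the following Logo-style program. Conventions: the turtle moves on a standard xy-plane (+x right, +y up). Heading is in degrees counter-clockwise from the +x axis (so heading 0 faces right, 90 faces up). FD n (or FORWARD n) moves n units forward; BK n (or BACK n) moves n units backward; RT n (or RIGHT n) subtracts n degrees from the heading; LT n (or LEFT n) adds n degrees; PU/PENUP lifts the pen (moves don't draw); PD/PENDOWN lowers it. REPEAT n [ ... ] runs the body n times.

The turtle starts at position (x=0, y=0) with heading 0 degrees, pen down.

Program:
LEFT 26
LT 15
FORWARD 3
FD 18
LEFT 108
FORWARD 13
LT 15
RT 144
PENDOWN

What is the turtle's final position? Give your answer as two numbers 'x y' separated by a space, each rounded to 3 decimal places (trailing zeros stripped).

Answer: 4.706 20.473

Derivation:
Executing turtle program step by step:
Start: pos=(0,0), heading=0, pen down
LT 26: heading 0 -> 26
LT 15: heading 26 -> 41
FD 3: (0,0) -> (2.264,1.968) [heading=41, draw]
FD 18: (2.264,1.968) -> (15.849,13.777) [heading=41, draw]
LT 108: heading 41 -> 149
FD 13: (15.849,13.777) -> (4.706,20.473) [heading=149, draw]
LT 15: heading 149 -> 164
RT 144: heading 164 -> 20
PD: pen down
Final: pos=(4.706,20.473), heading=20, 3 segment(s) drawn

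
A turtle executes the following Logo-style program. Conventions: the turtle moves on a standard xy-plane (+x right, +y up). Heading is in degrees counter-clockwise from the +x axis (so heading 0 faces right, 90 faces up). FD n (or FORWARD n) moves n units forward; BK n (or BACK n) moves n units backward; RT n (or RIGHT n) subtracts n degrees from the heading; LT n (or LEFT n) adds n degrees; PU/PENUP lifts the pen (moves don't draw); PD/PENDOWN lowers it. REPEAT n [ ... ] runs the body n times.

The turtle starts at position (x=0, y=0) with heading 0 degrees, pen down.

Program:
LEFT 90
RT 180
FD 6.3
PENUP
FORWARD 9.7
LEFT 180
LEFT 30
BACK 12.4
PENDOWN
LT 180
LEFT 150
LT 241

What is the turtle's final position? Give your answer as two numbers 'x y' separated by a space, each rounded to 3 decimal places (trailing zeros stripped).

Answer: 6.2 -26.739

Derivation:
Executing turtle program step by step:
Start: pos=(0,0), heading=0, pen down
LT 90: heading 0 -> 90
RT 180: heading 90 -> 270
FD 6.3: (0,0) -> (0,-6.3) [heading=270, draw]
PU: pen up
FD 9.7: (0,-6.3) -> (0,-16) [heading=270, move]
LT 180: heading 270 -> 90
LT 30: heading 90 -> 120
BK 12.4: (0,-16) -> (6.2,-26.739) [heading=120, move]
PD: pen down
LT 180: heading 120 -> 300
LT 150: heading 300 -> 90
LT 241: heading 90 -> 331
Final: pos=(6.2,-26.739), heading=331, 1 segment(s) drawn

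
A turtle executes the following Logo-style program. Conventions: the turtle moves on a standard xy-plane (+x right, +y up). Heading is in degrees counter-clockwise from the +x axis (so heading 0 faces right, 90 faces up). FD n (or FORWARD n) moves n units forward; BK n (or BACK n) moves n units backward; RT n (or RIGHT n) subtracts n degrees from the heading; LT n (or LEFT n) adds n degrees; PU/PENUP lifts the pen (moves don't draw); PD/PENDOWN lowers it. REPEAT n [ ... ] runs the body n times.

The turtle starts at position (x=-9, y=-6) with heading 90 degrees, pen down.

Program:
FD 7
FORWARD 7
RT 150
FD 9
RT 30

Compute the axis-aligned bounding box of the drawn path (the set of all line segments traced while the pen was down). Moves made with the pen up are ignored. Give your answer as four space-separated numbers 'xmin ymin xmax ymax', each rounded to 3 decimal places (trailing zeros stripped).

Answer: -9 -6 -4.5 8

Derivation:
Executing turtle program step by step:
Start: pos=(-9,-6), heading=90, pen down
FD 7: (-9,-6) -> (-9,1) [heading=90, draw]
FD 7: (-9,1) -> (-9,8) [heading=90, draw]
RT 150: heading 90 -> 300
FD 9: (-9,8) -> (-4.5,0.206) [heading=300, draw]
RT 30: heading 300 -> 270
Final: pos=(-4.5,0.206), heading=270, 3 segment(s) drawn

Segment endpoints: x in {-9, -4.5}, y in {-6, 0.206, 1, 8}
xmin=-9, ymin=-6, xmax=-4.5, ymax=8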